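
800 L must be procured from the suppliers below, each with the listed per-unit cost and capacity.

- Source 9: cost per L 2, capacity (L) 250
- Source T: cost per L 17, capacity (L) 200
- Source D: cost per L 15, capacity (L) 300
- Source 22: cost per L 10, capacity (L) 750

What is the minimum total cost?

6000

Fill from the cheapest supplier first.
Take 250 from Source 9 at 2 ; need 550 more.
Take 550 from Source 22 at 10 to finish.
Source D, Source T: unused.
Cost = 250×2 + 550×10 = 6000.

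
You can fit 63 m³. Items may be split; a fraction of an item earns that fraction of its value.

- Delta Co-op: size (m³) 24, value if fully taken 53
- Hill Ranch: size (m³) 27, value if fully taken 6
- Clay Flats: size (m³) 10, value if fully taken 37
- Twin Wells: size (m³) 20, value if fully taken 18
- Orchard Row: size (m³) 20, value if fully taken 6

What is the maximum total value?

110.7

Rank by value-to-size ratio: Clay Flats 37/10≈3.7, Delta Co-op 53/24≈2.21, Twin Wells 18/20≈0.9, Orchard Row 6/20≈0.3, Hill Ranch 6/27≈0.222.
Clay Flats: take in full, 10 m³ for value 37 — 53 left.
Delta Co-op: take in full, 24 m³ for value 53 — 29 left.
Twin Wells: take in full, 20 m³ for value 18 — 9 left.
Only 9 m³ remain; take 9/20 of Orchard Row for value 6×9/20 = 2.7.
Total value = 110.7.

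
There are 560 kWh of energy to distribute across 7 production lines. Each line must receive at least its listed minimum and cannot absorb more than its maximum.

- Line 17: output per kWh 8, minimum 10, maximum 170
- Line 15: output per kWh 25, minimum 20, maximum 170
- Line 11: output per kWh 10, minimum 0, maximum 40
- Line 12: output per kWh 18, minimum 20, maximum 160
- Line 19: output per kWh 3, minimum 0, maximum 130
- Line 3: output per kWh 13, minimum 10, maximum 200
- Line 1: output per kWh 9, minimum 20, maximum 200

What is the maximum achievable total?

9990

Meeting every minimum uses 10+20+0+20+0+10+20 = 80 kWh, leaving 480.
Order the production lines by output per kWh: Line 15 25 > Line 12 18 > Line 3 13 > Line 11 10 > Line 1 9 > Line 17 8 > Line 19 3.
Give Line 15 150 more to hit its cap of 170 → 330 left.
Line 12: +140 to 160 (cap) → 190 left.
Line 3 takes 190 more to reach its cap of 200 → 0 left.
Total = 8×10 + 25×170 + 18×160 + 13×200 + 9×20 = 9990.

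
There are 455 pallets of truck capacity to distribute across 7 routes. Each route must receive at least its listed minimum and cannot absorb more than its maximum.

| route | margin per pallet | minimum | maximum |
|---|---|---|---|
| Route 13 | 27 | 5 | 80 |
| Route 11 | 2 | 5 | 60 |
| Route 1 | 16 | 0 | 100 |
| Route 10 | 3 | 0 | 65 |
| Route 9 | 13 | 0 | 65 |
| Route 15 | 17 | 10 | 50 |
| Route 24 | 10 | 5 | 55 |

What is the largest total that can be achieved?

Meeting every minimum uses 5+5+0+0+0+10+5 = 25 pallets, leaving 430.
Highest margin per pallet first: Route 13 27 > Route 15 17 > Route 1 16 > Route 9 13 > Route 24 10 > Route 10 3 > Route 11 2.
Route 13: +75 to 80 (cap) — 355 left.
Route 15 takes 40 more to reach its cap of 50 — 315 left.
Give Route 1 100 more to hit its cap of 100 — 215 left.
Route 9: +65 to 65 (cap) — 150 left.
Route 24: +50 to 55 (cap) — 100 left.
Give Route 10 65 more to hit its cap of 65 — 35 left.
Only 35 left; Route 11 takes them to reach 40.
Total = 27×80 + 2×40 + 16×100 + 3×65 + 13×65 + 17×50 + 10×55 = 6280.

6280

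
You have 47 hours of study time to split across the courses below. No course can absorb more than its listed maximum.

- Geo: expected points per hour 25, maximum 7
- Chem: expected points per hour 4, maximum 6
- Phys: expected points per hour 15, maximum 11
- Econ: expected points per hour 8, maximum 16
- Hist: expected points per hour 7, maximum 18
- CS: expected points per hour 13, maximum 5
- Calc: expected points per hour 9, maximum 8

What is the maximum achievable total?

605

Highest expected points per hour first: Geo 25 > Phys 15 > CS 13 > Calc 9 > Econ 8 > Hist 7 > Chem 4.
Give Geo 7 to hit its cap of 7 → 40 left.
Phys takes 11 to reach its cap of 11 → 29 left.
CS takes 5 to reach its cap of 5 → 24 left.
Calc: +8 to 8 (cap) → 16 left.
Give Econ 16 to hit its cap of 16 → 0 left.
Total = 25×7 + 15×11 + 8×16 + 13×5 + 9×8 = 605.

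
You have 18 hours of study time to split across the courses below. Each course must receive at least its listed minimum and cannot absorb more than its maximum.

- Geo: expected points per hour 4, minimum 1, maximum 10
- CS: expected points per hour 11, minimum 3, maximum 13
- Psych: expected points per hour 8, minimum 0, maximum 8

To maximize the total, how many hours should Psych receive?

Meeting every minimum uses 1+3+0 = 4 hours, leaving 14.
Order the courses by expected points per hour: CS 11 > Psych 8 > Geo 4.
CS: +10 to 13 (cap) → 4 left.
Only 4 left; Psych takes them to reach 4.

4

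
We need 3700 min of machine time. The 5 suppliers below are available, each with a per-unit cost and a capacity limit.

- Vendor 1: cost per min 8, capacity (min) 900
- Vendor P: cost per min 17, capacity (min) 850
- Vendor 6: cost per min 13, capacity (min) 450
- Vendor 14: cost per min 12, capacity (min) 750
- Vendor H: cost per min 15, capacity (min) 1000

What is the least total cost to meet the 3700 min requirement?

47250

Fill from the cheapest supplier first.
Vendor 1 (8): use full 900 → 2800 min to go.
Take 750 from Vendor 14 at 12 → need 2050 more.
Vendor 6 at 13: take all 450 min → 1600 still needed.
Vendor H at 15: take all 1000 min → 600 still needed.
Vendor P (17): take the remaining 600 → done.
Cost = 900×8 + 750×12 + 450×13 + 1000×15 + 600×17 = 47250.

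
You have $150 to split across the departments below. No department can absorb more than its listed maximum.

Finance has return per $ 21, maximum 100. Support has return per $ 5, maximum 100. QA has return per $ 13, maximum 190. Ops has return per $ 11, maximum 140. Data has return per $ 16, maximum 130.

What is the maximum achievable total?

2900

Order the departments by return per $: Finance 21 > Data 16 > QA 13 > Ops 11 > Support 5.
Finance takes 100 to reach its cap of 100 — 50 left.
Only 50 left; Data takes them to reach 50.
Total = 21×100 + 16×50 = 2900.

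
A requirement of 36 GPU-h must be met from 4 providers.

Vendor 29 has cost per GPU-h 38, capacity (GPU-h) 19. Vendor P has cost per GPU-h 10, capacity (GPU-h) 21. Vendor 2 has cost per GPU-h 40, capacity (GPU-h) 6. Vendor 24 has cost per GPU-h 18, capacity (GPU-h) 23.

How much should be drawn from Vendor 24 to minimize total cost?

Cheapest first:
Vendor P (10): use full 21 ; 15 GPU-h to go.
Vendor 24 (18): take the remaining 15 ; done.
Vendor 29, Vendor 2: unused.

15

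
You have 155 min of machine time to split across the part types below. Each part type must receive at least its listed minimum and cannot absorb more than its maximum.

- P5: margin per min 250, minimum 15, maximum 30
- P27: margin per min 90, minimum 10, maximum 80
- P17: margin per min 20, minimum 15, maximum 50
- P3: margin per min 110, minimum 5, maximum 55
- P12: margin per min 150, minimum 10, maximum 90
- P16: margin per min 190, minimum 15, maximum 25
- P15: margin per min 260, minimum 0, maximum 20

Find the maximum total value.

26700

Meeting every minimum uses 15+10+15+5+10+15+0 = 70 min, leaving 85.
Highest margin per min first: P15 260 > P5 250 > P16 190 > P12 150 > P3 110 > P27 90 > P17 20.
Give P15 20 more to hit its cap of 20 ; 65 left.
Give P5 15 more to hit its cap of 30 ; 50 left.
P16: +10 to 25 (cap) ; 40 left.
P12: +40 (room for 80) → 50. Pool exhausted.
Total = 250×30 + 90×10 + 20×15 + 110×5 + 150×50 + 190×25 + 260×20 = 26700.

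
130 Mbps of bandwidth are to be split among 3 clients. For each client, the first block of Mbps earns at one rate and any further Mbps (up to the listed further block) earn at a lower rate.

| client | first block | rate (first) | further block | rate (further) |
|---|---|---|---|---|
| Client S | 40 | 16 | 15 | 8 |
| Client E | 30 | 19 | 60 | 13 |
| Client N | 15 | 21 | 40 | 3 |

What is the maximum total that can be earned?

2110

Rank every tier by rate: Client N/first 21 > Client E/first 19 > Client S/first 16 > Client E/second 13 > Client S/second 8 > Client N/second 3.
Fill Client N first block (15 at 21) ; 115 left.
Client E first at 19: fill all 30 ; 85 left.
Client S/first (16): +40 ; 45 left.
Client E/second: +45 of 60 at 13; pool empty.
Total = 21×15 + 19×30 + 16×40 + 13×45 = 2110.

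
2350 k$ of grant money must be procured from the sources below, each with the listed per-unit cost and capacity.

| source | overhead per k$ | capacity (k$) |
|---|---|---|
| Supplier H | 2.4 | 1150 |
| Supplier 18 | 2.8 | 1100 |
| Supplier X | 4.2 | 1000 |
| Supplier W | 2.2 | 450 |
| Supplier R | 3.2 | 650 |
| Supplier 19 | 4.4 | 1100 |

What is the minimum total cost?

5850

Cheapest first:
Take 450 from Supplier W at 2.2 ; need 1900 more.
Supplier H (2.4): use full 1150 ; 750 k$ to go.
Supplier 18 (2.8): take the remaining 750 ; done.
Supplier R, Supplier X, Supplier 19: unused.
Cost = 450×2.2 + 1150×2.4 + 750×2.8 = 5850.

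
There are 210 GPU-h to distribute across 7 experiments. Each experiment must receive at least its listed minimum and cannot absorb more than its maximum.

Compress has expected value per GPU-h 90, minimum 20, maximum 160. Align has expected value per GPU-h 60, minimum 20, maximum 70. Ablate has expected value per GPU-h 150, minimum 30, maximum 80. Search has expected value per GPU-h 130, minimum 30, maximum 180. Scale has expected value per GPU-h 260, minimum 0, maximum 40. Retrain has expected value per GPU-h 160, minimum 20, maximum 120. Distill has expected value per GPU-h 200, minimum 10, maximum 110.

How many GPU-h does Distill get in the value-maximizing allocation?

50

Meeting every minimum uses 20+20+30+30+0+20+10 = 130 GPU-h, leaving 80.
Highest expected value per GPU-h first: Scale 260 > Distill 200 > Retrain 160 > Ablate 150 > Search 130 > Compress 90 > Align 60.
Give Scale 40 more to hit its cap of 40 → 40 left.
Distill: +40 (room for 100) → 50. Pool exhausted.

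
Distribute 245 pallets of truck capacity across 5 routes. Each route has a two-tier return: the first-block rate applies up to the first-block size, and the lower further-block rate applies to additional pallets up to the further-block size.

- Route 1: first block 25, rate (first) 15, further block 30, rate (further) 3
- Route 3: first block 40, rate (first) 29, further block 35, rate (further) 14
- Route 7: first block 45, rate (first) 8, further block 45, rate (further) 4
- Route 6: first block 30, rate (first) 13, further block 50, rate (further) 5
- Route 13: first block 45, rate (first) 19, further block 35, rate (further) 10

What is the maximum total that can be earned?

Rank every tier by rate: Route 3/tier1 29 > Route 13/tier1 19 > Route 1/tier1 15 > Route 3/tier2 14 > Route 6/tier1 13 > Route 13/tier2 10 > Route 7/tier1 8 > Route 6/tier2 5 > Route 7/tier2 4 > Route 1/tier2 3.
Route 3 tier1 at 29: fill all 40 ; 205 left.
Route 13/tier1 (19): +45 ; 160 left.
Fill Route 1 tier1 block (25 at 15) ; 135 left.
Route 3/tier2 (14): +35 ; 100 left.
Route 6 tier1 at 13: fill all 30 ; 70 left.
Fill Route 13 tier2 block (35 at 10) ; 35 left.
Route 7/tier1: +35 of 45 at 8; pool empty.
Total = 29×40 + 19×45 + 15×25 + 14×35 + 13×30 + 10×35 + 8×35 = 3900.

3900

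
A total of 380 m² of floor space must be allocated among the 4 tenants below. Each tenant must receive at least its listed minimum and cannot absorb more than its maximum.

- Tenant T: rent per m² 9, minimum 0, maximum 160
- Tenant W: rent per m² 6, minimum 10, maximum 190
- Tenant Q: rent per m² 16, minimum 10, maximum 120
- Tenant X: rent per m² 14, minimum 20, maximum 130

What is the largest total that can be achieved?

Meeting every minimum uses 0+10+10+20 = 40 m², leaving 340.
Highest rent per m² first: Tenant Q 16 > Tenant X 14 > Tenant T 9 > Tenant W 6.
Tenant Q: +110 to 120 (cap) — 230 left.
Tenant X: +110 to 130 (cap) — 120 left.
Tenant T has room for 160 more but only 120 remain, so it gets 120.
Total = 9×120 + 6×10 + 16×120 + 14×130 = 4880.

4880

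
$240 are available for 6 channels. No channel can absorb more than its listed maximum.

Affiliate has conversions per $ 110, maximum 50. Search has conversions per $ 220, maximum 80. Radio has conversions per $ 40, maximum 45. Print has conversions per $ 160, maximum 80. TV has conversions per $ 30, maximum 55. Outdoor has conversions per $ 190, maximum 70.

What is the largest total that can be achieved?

44800

Highest conversions per $ first: Search 220 > Outdoor 190 > Print 160 > Affiliate 110 > Radio 40 > TV 30.
Search: +80 to 80 (cap) — 160 left.
Outdoor takes 70 to reach its cap of 70 — 90 left.
Print: +80 to 80 (cap) — 10 left.
Only 10 left; Affiliate takes them to reach 10.
Total = 110×10 + 220×80 + 160×80 + 190×70 = 44800.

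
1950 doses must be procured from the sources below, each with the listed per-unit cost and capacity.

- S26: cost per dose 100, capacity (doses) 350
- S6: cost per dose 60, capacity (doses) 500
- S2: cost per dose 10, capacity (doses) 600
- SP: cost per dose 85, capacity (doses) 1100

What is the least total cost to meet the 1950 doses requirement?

108250

Cheapest first:
S2 at 10: take all 600 doses ; 1350 still needed.
S6 at 60: take all 500 doses ; 850 still needed.
SP (85): take the remaining 850 ; done.
S26: unused.
Cost = 600×10 + 500×60 + 850×85 = 108250.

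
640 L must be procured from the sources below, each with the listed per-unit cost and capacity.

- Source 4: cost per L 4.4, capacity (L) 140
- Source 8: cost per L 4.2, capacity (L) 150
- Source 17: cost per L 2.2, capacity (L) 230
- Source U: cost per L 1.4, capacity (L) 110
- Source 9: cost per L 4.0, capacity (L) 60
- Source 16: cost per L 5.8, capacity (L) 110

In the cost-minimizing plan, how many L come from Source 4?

90

Cheapest first:
Source U at 1.4: take all 110 L → 530 still needed.
Source 17 at 2.2: take all 230 L → 300 still needed.
Source 9 at 4.0: take all 60 L → 240 still needed.
Take 150 from Source 8 at 4.2 → need 90 more.
Source 4 at 4.4: take 90 of its 140 → requirement met.
Source 16: unused.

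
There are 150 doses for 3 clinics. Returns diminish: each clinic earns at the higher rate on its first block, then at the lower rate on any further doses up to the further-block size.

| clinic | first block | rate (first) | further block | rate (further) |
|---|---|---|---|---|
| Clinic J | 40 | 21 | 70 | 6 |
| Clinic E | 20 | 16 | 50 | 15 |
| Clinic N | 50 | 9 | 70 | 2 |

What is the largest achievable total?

Treat each block as its own option and order by rate: Clinic J/tier1 21 > Clinic E/tier1 16 > Clinic E/tier2 15 > Clinic N/tier1 9 > Clinic J/tier2 6 > Clinic N/tier2 2.
Clinic J/tier1 (21): +40 → 110 left.
Clinic E tier1 at 16: fill all 20 → 90 left.
Clinic E tier2 at 15: fill all 50 → 40 left.
40 remain; put them into Clinic N tier1 at 9.
Total = 21×40 + 16×20 + 15×50 + 9×40 = 2270.

2270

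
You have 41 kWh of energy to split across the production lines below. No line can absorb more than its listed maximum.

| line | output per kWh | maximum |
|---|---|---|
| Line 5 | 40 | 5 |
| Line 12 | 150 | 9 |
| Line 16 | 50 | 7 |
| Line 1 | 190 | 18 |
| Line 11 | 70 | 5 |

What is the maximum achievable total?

5550

Highest output per kWh first: Line 1 190 > Line 12 150 > Line 11 70 > Line 16 50 > Line 5 40.
Line 1: +18 to 18 (cap) — 23 left.
Line 12 takes 9 to reach its cap of 9 — 14 left.
Give Line 11 5 to hit its cap of 5 — 9 left.
Line 16: +7 to 7 (cap) — 2 left.
Line 5 has room for 5 but only 2 remain, so it gets 2.
Total = 40×2 + 150×9 + 50×7 + 190×18 + 70×5 = 5550.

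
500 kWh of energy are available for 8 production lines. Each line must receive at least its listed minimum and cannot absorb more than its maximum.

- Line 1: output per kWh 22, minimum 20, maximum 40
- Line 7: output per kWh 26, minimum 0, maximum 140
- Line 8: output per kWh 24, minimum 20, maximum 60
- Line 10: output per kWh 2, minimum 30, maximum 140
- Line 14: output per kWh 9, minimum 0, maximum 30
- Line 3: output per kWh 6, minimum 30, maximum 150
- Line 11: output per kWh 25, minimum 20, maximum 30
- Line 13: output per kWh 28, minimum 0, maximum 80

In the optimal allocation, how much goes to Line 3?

Meeting every minimum uses 20+0+20+30+0+30+20+0 = 120 kWh, leaving 380.
Order the production lines by output per kWh: Line 13 28 > Line 7 26 > Line 11 25 > Line 8 24 > Line 1 22 > Line 14 9 > Line 3 6 > Line 10 2.
Give Line 13 80 more to hit its cap of 80 — 300 left.
Line 7 takes 140 more to reach its cap of 140 — 160 left.
Give Line 11 10 more to hit its cap of 30 — 150 left.
Line 8 takes 40 more to reach its cap of 60 — 110 left.
Line 1 takes 20 more to reach its cap of 40 — 90 left.
Give Line 14 30 more to hit its cap of 30 — 60 left.
Only 60 left; Line 3 takes them to reach 90.

90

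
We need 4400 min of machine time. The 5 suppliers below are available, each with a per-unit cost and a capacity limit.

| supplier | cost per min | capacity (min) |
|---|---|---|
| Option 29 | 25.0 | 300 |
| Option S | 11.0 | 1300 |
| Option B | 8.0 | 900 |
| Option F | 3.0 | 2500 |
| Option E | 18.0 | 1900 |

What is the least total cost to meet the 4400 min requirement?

Use suppliers in increasing cost order.
Take 2500 from Option F at 3.0 ; need 1900 more.
Take 900 from Option B at 8.0 ; need 1000 more.
Option S (11.0): take the remaining 1000 ; done.
Option E, Option 29: unused.
Cost = 2500×3.0 + 900×8.0 + 1000×11.0 = 25700.

25700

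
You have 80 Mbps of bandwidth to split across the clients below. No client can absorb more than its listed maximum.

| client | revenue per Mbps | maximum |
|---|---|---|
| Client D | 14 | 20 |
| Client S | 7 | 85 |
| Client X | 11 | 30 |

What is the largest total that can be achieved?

Highest revenue per Mbps first: Client D 14 > Client X 11 > Client S 7.
Client D takes 20 to reach its cap of 20 — 60 left.
Client X: +30 to 30 (cap) — 30 left.
Client S has room for 85 but only 30 remain, so it gets 30.
Total = 14×20 + 7×30 + 11×30 = 820.

820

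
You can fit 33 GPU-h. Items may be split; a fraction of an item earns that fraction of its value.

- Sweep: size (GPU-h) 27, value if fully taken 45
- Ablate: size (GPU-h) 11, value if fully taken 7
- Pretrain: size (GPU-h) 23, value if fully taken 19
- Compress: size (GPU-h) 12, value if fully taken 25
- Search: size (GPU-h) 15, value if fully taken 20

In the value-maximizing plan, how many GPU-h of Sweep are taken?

Best value per unit of size first: Compress 25/12≈2.08, Sweep 45/27≈1.67, Search 20/15≈1.33, Pretrain 19/23≈0.826, Ablate 7/11≈0.636.
All 12 GPU-h of Compress fit (value 25) → 21 remain.
21 GPU-h left: a 21/27 share of Sweep gives 45×21/27 = 35.

21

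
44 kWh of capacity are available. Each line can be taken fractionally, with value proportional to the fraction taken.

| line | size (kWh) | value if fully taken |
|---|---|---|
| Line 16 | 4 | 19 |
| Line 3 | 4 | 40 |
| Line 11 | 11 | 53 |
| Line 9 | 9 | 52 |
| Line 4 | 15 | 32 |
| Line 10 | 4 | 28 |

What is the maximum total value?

Rank by value-to-size ratio: Line 3 40/4≈10, Line 10 28/4≈7, Line 9 52/9≈5.78, Line 11 53/11≈4.82, Line 16 19/4≈4.75, Line 4 32/15≈2.13.
Line 3: take in full, 4 kWh for value 40 → 40 left.
All 4 kWh of Line 10 fit (value 28) → 36 remain.
Take all of Line 9 (9 kWh, value 52) → 27 kWh left.
Line 11: take in full, 11 kWh for value 53 → 16 left.
Take all of Line 16 (4 kWh, value 19) → 12 kWh left.
Fill the last 12 kWh with part of Line 4: 12/15 of it earns 25.6.
Total value = 217.6.

217.6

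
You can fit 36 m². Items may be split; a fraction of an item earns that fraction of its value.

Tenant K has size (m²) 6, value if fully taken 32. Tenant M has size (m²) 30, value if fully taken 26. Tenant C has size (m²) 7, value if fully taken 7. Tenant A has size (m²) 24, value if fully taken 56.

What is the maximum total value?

94

Rank by value-to-size ratio: Tenant K 32/6≈5.33, Tenant A 56/24≈2.33, Tenant C 7/7≈1, Tenant M 26/30≈0.867.
All 6 m² of Tenant K fit (value 32) — 30 remain.
Tenant A: take in full, 24 m² for value 56 — 6 left.
Fill the last 6 m² with part of Tenant C: 6/7 of it earns 6.
Total value = 94.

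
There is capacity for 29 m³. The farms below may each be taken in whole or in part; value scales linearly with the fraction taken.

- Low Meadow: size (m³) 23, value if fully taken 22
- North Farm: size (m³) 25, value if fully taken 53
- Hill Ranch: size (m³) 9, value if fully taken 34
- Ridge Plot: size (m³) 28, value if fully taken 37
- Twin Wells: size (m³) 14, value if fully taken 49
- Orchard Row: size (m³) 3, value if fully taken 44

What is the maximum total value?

133.36

Best value per unit of size first: Orchard Row 44/3≈14.7, Hill Ranch 34/9≈3.78, Twin Wells 49/14≈3.5, North Farm 53/25≈2.12, Ridge Plot 37/28≈1.32, Low Meadow 22/23≈0.957.
Take all of Orchard Row (3 m³, value 44) → 26 m³ left.
Take all of Hill Ranch (9 m³, value 34) → 17 m³ left.
Twin Wells: take in full, 14 m³ for value 49 → 3 left.
Only 3 m³ remain; take 3/25 of North Farm for value 53×3/25 = 6.36.
Total value = 133.36.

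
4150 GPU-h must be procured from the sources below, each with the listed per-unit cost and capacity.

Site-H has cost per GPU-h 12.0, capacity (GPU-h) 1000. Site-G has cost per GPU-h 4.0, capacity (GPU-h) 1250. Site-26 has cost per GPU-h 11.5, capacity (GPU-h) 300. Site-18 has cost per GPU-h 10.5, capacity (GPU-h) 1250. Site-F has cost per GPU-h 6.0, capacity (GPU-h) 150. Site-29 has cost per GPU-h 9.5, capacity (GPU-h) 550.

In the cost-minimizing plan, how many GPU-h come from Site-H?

650

Use sources in increasing cost order.
Site-G (4.0): use full 1250 — 2900 GPU-h to go.
Site-F at 6.0: take all 150 GPU-h — 2750 still needed.
Site-29 at 9.5: take all 550 GPU-h — 2200 still needed.
Site-18 (10.5): use full 1250 — 950 GPU-h to go.
Site-26 at 11.5: take all 300 GPU-h — 650 still needed.
Site-H (12.0): take the remaining 650 — done.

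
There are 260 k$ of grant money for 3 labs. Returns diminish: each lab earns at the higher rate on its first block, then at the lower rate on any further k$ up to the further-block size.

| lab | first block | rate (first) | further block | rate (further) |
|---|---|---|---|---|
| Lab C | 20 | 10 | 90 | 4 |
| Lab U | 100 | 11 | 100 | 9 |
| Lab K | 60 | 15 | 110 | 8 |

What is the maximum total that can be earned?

Treat each block as its own option and order by rate: Lab K/T1 15 > Lab U/T1 11 > Lab C/T1 10 > Lab U/T2 9 > Lab K/T2 8 > Lab C/T2 4.
Lab K T1 at 15: fill all 60 ; 200 left.
Lab U T1 at 11: fill all 100 ; 100 left.
Lab C/T1 (10): +20 ; 80 left.
Lab U/T2: +80 of 100 at 9; pool empty.
Total = 15×60 + 11×100 + 10×20 + 9×80 = 2920.

2920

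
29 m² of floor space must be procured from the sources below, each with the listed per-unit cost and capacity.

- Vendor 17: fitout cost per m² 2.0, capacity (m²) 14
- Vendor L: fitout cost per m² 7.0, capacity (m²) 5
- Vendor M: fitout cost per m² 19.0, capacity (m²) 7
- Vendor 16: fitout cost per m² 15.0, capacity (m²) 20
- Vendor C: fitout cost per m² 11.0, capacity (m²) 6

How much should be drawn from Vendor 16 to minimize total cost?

4

Use sources in increasing cost order.
Vendor 17 (2.0): use full 14 — 15 m² to go.
Vendor L at 7.0: take all 5 m² — 10 still needed.
Vendor C at 11.0: take all 6 m² — 4 still needed.
Vendor 16 (15.0): take the remaining 4 — done.
Vendor M: unused.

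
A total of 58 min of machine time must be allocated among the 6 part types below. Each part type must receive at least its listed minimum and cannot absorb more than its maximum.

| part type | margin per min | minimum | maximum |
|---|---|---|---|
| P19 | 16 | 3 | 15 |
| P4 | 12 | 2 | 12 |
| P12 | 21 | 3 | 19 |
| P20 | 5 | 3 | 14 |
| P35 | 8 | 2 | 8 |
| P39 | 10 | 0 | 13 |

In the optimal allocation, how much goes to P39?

Meeting every minimum uses 3+2+3+3+2+0 = 13 min, leaving 45.
Rank by margin per min: P12 21 > P19 16 > P4 12 > P39 10 > P35 8 > P20 5.
Give P12 16 more to hit its cap of 19 — 29 left.
P19 takes 12 more to reach its cap of 15 — 17 left.
Give P4 10 more to hit its cap of 12 — 7 left.
P39 has room for 13 more but only 7 remain, so it gets 7.

7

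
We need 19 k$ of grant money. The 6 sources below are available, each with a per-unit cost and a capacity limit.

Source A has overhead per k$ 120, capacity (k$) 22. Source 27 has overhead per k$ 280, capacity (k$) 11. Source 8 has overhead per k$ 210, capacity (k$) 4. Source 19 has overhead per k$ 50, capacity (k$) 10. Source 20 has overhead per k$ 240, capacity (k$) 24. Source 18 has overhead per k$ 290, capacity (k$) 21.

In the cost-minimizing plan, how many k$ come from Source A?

Cheapest first:
Source 19 (50): use full 10 — 9 k$ to go.
Source A (120): take the remaining 9 — done.
Source 8, Source 20, Source 27, Source 18: unused.

9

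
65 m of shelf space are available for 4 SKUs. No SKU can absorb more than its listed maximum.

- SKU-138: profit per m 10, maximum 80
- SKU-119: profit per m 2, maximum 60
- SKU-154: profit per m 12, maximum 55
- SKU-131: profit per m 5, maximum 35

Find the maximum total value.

Order the SKUs by profit per m: SKU-154 12 > SKU-138 10 > SKU-131 5 > SKU-119 2.
SKU-154: +55 to 55 (cap) — 10 left.
SKU-138 has room for 80 but only 10 remain, so it gets 10.
Total = 10×10 + 12×55 = 760.

760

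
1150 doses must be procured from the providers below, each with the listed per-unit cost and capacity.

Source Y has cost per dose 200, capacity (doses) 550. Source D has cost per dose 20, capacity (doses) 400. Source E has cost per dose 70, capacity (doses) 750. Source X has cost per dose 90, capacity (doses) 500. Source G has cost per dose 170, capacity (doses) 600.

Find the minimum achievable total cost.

60500

Fill from the cheapest provider first.
Source D (20): use full 400 ; 750 doses to go.
Take 750 from Source E at 70 ; need 0 more.
Source X, Source G, Source Y: unused.
Cost = 400×20 + 750×70 = 60500.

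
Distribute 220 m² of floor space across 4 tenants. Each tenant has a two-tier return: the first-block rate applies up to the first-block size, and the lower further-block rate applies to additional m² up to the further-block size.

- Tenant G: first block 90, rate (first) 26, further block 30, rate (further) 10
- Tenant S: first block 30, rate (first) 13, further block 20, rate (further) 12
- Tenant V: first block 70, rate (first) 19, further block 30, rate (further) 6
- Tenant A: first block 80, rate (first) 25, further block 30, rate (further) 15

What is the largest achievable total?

5290

Rank every tier by rate: Tenant G/tier1 26 > Tenant A/tier1 25 > Tenant V/tier1 19 > Tenant A/tier2 15 > Tenant S/tier1 13 > Tenant S/tier2 12 > Tenant G/tier2 10 > Tenant V/tier2 6.
Tenant G tier1 at 26: fill all 90 — 130 left.
Fill Tenant A tier1 block (80 at 25) — 50 left.
50 remain; put them into Tenant V tier1 at 19.
Total = 26×90 + 25×80 + 19×50 = 5290.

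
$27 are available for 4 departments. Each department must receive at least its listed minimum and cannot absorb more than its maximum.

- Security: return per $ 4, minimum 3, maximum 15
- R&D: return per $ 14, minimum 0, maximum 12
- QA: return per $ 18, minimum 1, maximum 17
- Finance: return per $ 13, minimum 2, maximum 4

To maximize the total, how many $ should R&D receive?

Meeting every minimum uses 3+0+1+2 = 6 $, leaving 21.
Highest return per $ first: QA 18 > R&D 14 > Finance 13 > Security 4.
QA takes 16 more to reach its cap of 17 — 5 left.
R&D: +5 (room for 12) → 5. Pool exhausted.

5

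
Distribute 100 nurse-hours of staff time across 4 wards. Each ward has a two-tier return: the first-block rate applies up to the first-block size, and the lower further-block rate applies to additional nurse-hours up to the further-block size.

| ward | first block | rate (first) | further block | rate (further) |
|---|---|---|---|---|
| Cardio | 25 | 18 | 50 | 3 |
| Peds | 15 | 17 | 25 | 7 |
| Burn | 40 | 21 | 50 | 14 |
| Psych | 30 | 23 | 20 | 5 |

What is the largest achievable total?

2065

Treat each block as its own option and order by rate: Psych/T1 23 > Burn/T1 21 > Cardio/T1 18 > Peds/T1 17 > Burn/T2 14 > Peds/T2 7 > Psych/T2 5 > Cardio/T2 3.
Psych T1 at 23: fill all 30 → 70 left.
Fill Burn T1 block (40 at 21) → 30 left.
Fill Cardio T1 block (25 at 18) → 5 left.
Peds T1 at 17: only 5 left, fill 5.
Total = 23×30 + 21×40 + 18×25 + 17×5 = 2065.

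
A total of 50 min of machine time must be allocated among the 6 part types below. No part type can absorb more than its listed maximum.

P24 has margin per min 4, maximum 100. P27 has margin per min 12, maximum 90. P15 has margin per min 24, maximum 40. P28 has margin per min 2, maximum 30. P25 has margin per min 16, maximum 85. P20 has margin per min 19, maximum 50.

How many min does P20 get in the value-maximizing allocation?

Highest margin per min first: P15 24 > P20 19 > P25 16 > P27 12 > P24 4 > P28 2.
P15 takes 40 to reach its cap of 40 ; 10 left.
Only 10 left; P20 takes them to reach 10.

10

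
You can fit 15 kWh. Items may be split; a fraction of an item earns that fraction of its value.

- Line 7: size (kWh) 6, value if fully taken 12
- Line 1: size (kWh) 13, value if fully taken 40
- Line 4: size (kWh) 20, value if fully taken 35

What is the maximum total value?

Best value per unit of size first: Line 1 40/13≈3.08, Line 7 12/6≈2, Line 4 35/20≈1.75.
Take all of Line 1 (13 kWh, value 40) — 2 kWh left.
2 kWh left: a 2/6 share of Line 7 gives 12×2/6 = 4.
Total value = 44.

44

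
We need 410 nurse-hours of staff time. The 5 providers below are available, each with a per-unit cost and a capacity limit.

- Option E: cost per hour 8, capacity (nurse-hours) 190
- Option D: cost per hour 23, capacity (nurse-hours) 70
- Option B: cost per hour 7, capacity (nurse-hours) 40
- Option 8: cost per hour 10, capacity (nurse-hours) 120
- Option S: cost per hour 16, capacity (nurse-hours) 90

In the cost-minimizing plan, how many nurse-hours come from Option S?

Cheapest first:
Option B at 7: take all 40 nurse-hours → 370 still needed.
Option E (8): use full 190 → 180 nurse-hours to go.
Option 8 (10): use full 120 → 60 nurse-hours to go.
Option S (16): take the remaining 60 → done.
Option D: unused.

60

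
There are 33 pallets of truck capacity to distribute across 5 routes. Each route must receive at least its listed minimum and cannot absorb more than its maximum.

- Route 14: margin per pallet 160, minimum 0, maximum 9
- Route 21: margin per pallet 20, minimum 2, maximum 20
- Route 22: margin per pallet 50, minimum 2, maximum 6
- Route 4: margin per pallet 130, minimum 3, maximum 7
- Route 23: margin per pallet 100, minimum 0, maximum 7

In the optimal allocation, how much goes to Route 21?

Meeting every minimum uses 0+2+2+3+0 = 7 pallets, leaving 26.
Highest margin per pallet first: Route 14 160 > Route 4 130 > Route 23 100 > Route 22 50 > Route 21 20.
Route 14: +9 to 9 (cap) → 17 left.
Give Route 4 4 more to hit its cap of 7 → 13 left.
Route 23: +7 to 7 (cap) → 6 left.
Route 22: +4 to 6 (cap) → 2 left.
Route 21 has room for 18 more but only 2 remain, so it gets 4.

4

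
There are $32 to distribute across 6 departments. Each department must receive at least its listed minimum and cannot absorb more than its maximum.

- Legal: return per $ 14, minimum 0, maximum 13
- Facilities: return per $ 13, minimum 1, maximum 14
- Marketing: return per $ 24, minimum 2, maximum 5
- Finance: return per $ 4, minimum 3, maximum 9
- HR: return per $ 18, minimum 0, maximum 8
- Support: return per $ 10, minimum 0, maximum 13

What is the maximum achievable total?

497

Meeting every minimum uses 0+1+2+3+0+0 = 6 $, leaving 26.
Rank by return per $: Marketing 24 > HR 18 > Legal 14 > Facilities 13 > Support 10 > Finance 4.
Marketing takes 3 more to reach its cap of 5 ; 23 left.
Give HR 8 more to hit its cap of 8 ; 15 left.
Legal: +13 to 13 (cap) ; 2 left.
Facilities: +2 (room for 13) → 3. Pool exhausted.
Total = 14×13 + 13×3 + 24×5 + 4×3 + 18×8 = 497.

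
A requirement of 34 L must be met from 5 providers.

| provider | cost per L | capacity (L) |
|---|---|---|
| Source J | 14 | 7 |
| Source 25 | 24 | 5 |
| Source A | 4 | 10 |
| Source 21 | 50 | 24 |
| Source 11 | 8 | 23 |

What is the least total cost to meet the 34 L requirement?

Cheapest first:
Source A (4): use full 10 → 24 L to go.
Take 23 from Source 11 at 8 → need 1 more.
Take 1 from Source J at 14 to finish.
Source 25, Source 21: unused.
Cost = 10×4 + 23×8 + 1×14 = 238.

238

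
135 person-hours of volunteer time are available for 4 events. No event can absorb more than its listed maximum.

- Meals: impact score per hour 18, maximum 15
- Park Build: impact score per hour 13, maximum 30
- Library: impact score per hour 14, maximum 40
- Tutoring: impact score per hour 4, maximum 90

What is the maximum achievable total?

1420

Highest impact score per hour first: Meals 18 > Library 14 > Park Build 13 > Tutoring 4.
Meals takes 15 to reach its cap of 15 → 120 left.
Give Library 40 to hit its cap of 40 → 80 left.
Park Build takes 30 to reach its cap of 30 → 50 left.
Tutoring: +50 (room for 90) → 50. Pool exhausted.
Total = 18×15 + 13×30 + 14×40 + 4×50 = 1420.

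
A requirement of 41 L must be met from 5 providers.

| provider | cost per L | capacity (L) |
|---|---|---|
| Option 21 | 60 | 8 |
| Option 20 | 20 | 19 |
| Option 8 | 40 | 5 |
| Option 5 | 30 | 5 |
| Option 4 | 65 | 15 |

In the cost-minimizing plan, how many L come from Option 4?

Fill from the cheapest provider first.
Take 19 from Option 20 at 20 — need 22 more.
Take 5 from Option 5 at 30 — need 17 more.
Option 8 at 40: take all 5 L — 12 still needed.
Take 8 from Option 21 at 60 — need 4 more.
Option 4 at 65: take 4 of its 15 — requirement met.

4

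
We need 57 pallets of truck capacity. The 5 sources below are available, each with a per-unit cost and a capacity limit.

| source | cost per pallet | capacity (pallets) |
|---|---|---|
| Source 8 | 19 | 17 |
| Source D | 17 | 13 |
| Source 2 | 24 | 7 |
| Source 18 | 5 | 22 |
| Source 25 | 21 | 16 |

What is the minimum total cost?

Use sources in increasing cost order.
Source 18 at 5: take all 22 pallets → 35 still needed.
Take 13 from Source D at 17 → need 22 more.
Take 17 from Source 8 at 19 → need 5 more.
Source 25 (21): take the remaining 5 → done.
Source 2: unused.
Cost = 22×5 + 13×17 + 17×19 + 5×21 = 759.

759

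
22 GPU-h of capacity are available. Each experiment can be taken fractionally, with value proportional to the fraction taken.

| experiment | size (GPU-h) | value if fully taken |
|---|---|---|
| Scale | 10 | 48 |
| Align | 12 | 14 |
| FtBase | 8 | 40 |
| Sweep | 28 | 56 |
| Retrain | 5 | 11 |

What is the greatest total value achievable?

Sort by value density: FtBase 40/8≈5, Scale 48/10≈4.8, Retrain 11/5≈2.2, Sweep 56/28≈2, Align 14/12≈1.17.
FtBase: take in full, 8 GPU-h for value 40 → 14 left.
Take all of Scale (10 GPU-h, value 48) → 4 GPU-h left.
Fill the last 4 GPU-h with part of Retrain: 4/5 of it earns 8.8.
Total value = 96.8.

96.8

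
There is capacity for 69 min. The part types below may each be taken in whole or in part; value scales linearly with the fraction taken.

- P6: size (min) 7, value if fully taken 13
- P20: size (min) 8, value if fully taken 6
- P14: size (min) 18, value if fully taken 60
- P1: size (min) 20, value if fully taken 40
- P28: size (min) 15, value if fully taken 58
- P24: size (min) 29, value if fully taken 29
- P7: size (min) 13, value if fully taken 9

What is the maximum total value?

180

Rank by value-to-size ratio: P28 58/15≈3.87, P14 60/18≈3.33, P1 40/20≈2, P6 13/7≈1.86, P24 29/29≈1, P20 6/8≈0.75, P7 9/13≈0.692.
P28: take in full, 15 min for value 58 → 54 left.
All 18 min of P14 fit (value 60) → 36 remain.
All 20 min of P1 fit (value 40) → 16 remain.
All 7 min of P6 fit (value 13) → 9 remain.
9 min left: a 9/29 share of P24 gives 29×9/29 = 9.
Total value = 180.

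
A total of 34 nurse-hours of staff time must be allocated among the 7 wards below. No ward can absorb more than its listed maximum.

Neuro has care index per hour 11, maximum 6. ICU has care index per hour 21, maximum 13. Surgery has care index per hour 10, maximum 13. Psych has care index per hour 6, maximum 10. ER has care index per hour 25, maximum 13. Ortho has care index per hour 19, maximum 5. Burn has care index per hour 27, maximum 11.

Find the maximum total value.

832

Highest care index per hour first: Burn 27 > ER 25 > ICU 21 > Ortho 19 > Neuro 11 > Surgery 10 > Psych 6.
Burn takes 11 to reach its cap of 11 ; 23 left.
Give ER 13 to hit its cap of 13 ; 10 left.
ICU: +10 (room for 13) → 10. Pool exhausted.
Total = 21×10 + 25×13 + 27×11 = 832.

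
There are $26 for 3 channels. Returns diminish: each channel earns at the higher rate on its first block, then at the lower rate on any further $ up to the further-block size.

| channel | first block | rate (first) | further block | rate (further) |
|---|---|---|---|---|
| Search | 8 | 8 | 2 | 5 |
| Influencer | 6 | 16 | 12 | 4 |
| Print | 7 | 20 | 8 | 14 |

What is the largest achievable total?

Treat each block as its own option and order by rate: Print/tier1 20 > Influencer/tier1 16 > Print/tier2 14 > Search/tier1 8 > Search/tier2 5 > Influencer/tier2 4.
Fill Print tier1 block (7 at 20) — 19 left.
Influencer/tier1 (16): +6 — 13 left.
Print tier2 at 14: fill all 8 — 5 left.
5 remain; put them into Search tier1 at 8.
Total = 20×7 + 16×6 + 14×8 + 8×5 = 388.

388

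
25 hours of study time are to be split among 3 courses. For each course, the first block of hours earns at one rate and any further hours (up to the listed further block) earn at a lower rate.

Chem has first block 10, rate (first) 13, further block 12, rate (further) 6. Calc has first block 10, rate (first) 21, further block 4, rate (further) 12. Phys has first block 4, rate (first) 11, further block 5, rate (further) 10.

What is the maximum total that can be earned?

Treat each block as its own option and order by rate: Calc/tier1 21 > Chem/tier1 13 > Calc/tier2 12 > Phys/tier1 11 > Phys/tier2 10 > Chem/tier2 6.
Fill Calc tier1 block (10 at 21) ; 15 left.
Fill Chem tier1 block (10 at 13) ; 5 left.
Calc tier2 at 12: fill all 4 ; 1 left.
Phys tier1 at 11: only 1 left, fill 1.
Total = 21×10 + 13×10 + 12×4 + 11×1 = 399.

399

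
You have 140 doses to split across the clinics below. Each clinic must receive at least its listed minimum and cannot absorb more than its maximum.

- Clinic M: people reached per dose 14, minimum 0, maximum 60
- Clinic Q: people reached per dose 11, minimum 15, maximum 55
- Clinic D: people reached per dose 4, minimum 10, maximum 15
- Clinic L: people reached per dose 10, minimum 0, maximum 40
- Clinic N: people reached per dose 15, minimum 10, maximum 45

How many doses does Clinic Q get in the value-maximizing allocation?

Meeting every minimum uses 0+15+10+0+10 = 35 doses, leaving 105.
Highest people reached per dose first: Clinic N 15 > Clinic M 14 > Clinic Q 11 > Clinic L 10 > Clinic D 4.
Give Clinic N 35 more to hit its cap of 45 — 70 left.
Clinic M: +60 to 60 (cap) — 10 left.
Only 10 left; Clinic Q takes them to reach 25.

25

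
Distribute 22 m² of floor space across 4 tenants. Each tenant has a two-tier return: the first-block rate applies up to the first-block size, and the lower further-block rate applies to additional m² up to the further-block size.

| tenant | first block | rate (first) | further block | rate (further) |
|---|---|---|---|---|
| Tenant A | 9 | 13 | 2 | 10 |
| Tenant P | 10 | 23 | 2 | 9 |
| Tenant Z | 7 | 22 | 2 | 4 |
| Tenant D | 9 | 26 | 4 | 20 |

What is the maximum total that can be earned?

Rank every tier by rate: Tenant D/T1 26 > Tenant P/T1 23 > Tenant Z/T1 22 > Tenant D/T2 20 > Tenant A/T1 13 > Tenant A/T2 10 > Tenant P/T2 9 > Tenant Z/T2 4.
Tenant D T1 at 26: fill all 9 → 13 left.
Tenant P/T1 (23): +10 → 3 left.
Tenant Z/T1: +3 of 7 at 22; pool empty.
Total = 26×9 + 23×10 + 22×3 = 530.

530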